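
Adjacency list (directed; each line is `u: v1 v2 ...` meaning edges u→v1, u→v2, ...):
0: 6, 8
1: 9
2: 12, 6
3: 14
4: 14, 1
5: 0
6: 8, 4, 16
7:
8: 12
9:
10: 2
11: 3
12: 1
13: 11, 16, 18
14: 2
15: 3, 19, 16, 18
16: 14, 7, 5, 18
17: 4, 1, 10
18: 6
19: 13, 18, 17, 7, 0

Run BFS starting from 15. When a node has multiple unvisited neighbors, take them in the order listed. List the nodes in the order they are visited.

Visit 15; enqueue 3, 19, 16, 18 → queue [3, 19, 16, 18]
Visit 3; enqueue 14 → queue [19, 16, 18, 14]
Visit 19; enqueue 13, 17, 7, 0 → queue [16, 18, 14, 13, 17, 7, 0]
Visit 16; enqueue 5 → queue [18, 14, 13, 17, 7, 0, 5]
Visit 18; enqueue 6 → queue [14, 13, 17, 7, 0, 5, 6]
Visit 14; enqueue 2 → queue [13, 17, 7, 0, 5, 6, 2]
Visit 13; enqueue 11 → queue [17, 7, 0, 5, 6, 2, 11]
Visit 17; enqueue 4, 1, 10 → queue [7, 0, 5, 6, 2, 11, 4, 1, 10]
Visit 7 → queue [0, 5, 6, 2, 11, 4, 1, 10]
Visit 0; enqueue 8 → queue [5, 6, 2, 11, 4, 1, 10, 8]
Visit 5 → queue [6, 2, 11, 4, 1, 10, 8]
Visit 6 → queue [2, 11, 4, 1, 10, 8]
Visit 2; enqueue 12 → queue [11, 4, 1, 10, 8, 12]
Visit 11 → queue [4, 1, 10, 8, 12]
Visit 4 → queue [1, 10, 8, 12]
Visit 1; enqueue 9 → queue [10, 8, 12, 9]
Visit 10 → queue [8, 12, 9]
Visit 8 → queue [12, 9]
Visit 12 → queue [9]
Visit 9 → queue []

15, 3, 19, 16, 18, 14, 13, 17, 7, 0, 5, 6, 2, 11, 4, 1, 10, 8, 12, 9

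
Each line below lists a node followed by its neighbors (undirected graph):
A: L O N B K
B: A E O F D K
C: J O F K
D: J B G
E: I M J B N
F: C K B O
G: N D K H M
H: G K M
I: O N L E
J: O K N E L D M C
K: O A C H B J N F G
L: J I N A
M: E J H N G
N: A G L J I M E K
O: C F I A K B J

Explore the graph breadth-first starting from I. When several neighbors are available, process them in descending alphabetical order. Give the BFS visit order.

I, O, N, L, E, K, J, F, C, B, A, M, G, H, D

Visit I; enqueue O, N, L, E → queue [O, N, L, E]
Visit O; enqueue K, J, F, C, B, A → queue [N, L, E, K, J, F, C, B, A]
Visit N; enqueue M, G → queue [L, E, K, J, F, C, B, A, M, G]
Visit L → queue [E, K, J, F, C, B, A, M, G]
Visit E → queue [K, J, F, C, B, A, M, G]
Visit K; enqueue H → queue [J, F, C, B, A, M, G, H]
Visit J; enqueue D → queue [F, C, B, A, M, G, H, D]
Visit F → queue [C, B, A, M, G, H, D]
Visit C → queue [B, A, M, G, H, D]
Visit B → queue [A, M, G, H, D]
Visit A → queue [M, G, H, D]
Visit M → queue [G, H, D]
Visit G → queue [H, D]
Visit H → queue [D]
Visit D → queue []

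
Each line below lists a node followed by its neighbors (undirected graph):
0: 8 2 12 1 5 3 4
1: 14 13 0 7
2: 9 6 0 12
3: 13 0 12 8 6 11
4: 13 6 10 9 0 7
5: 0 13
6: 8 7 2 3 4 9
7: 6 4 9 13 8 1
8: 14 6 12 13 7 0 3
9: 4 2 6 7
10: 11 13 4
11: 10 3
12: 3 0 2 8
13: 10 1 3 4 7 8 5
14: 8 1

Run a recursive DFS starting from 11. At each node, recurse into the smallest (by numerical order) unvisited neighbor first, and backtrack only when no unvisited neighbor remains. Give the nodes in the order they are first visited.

11, 3, 0, 1, 7, 4, 6, 2, 9, 12, 8, 13, 5, 10, 14

Visit 11
11 → 3
3 → 0
0 → 1
1 → 7
7 → 4
4 → 6
6 → 2
2 → 9
2 → 12
12 → 8
8 → 13
13 → 5
13 → 10
8 → 14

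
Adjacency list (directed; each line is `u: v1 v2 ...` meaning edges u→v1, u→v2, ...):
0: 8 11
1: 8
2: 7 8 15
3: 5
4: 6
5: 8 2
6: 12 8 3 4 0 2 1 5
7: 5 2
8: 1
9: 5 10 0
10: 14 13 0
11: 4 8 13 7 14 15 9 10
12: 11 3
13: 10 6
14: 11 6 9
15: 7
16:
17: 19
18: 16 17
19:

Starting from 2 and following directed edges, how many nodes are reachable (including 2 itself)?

6

BFS from 2 visits: 2, 15, 8, 7, 1, 5
Reachable nodes: 6 of 20 total.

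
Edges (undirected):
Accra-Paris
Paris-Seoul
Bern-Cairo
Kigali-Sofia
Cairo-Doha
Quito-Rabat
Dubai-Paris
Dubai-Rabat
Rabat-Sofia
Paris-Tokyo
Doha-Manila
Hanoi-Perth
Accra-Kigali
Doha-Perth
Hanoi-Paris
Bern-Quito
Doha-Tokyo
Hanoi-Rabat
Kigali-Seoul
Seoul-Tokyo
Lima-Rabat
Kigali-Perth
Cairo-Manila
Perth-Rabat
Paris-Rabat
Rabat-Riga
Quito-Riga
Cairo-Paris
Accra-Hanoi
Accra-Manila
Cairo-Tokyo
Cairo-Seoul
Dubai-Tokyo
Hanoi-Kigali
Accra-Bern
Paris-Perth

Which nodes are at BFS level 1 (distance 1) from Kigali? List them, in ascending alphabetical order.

Accra, Hanoi, Perth, Seoul, Sofia

Level 0: Kigali
Level 1: Accra, Hanoi, Perth, Seoul, Sofia
Level 2: Bern, Cairo, Doha, Manila, Paris, Rabat, Tokyo
Level 3: Dubai, Lima, Quito, Riga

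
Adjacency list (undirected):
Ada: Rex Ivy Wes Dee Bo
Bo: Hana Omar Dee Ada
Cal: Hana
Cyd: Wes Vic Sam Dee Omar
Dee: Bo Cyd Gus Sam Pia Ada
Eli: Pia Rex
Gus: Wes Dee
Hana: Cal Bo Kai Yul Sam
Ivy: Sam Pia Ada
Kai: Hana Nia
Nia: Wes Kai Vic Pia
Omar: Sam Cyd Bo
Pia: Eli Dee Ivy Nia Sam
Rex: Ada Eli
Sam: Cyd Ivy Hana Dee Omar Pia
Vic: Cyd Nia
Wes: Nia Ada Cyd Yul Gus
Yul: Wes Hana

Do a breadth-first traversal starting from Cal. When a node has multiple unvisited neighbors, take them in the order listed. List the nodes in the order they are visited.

Cal → Hana → Bo → Kai → Yul → Sam → Omar → Dee → Ada → Nia → Wes → Cyd → Ivy → Pia → Gus → Rex → Vic → Eli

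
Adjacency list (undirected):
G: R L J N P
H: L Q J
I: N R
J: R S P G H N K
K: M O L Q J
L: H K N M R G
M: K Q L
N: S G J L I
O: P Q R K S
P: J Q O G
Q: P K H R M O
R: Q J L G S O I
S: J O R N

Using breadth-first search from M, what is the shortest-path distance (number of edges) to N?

2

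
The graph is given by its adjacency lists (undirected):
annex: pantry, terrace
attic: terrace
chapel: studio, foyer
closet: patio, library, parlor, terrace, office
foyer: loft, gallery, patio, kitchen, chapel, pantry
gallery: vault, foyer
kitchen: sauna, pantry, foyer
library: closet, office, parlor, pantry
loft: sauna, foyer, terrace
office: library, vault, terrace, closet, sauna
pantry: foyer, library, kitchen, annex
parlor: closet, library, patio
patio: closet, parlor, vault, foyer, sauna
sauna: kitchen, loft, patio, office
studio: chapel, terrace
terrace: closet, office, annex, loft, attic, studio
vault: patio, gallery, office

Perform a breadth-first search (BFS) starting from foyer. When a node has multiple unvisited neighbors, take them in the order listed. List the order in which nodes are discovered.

foyer, loft, gallery, patio, kitchen, chapel, pantry, sauna, terrace, vault, closet, parlor, studio, library, annex, office, attic

Visit foyer; enqueue loft, gallery, patio, kitchen, chapel, pantry → queue [loft, gallery, patio, kitchen, chapel, pantry]
Visit loft; enqueue sauna, terrace → queue [gallery, patio, kitchen, chapel, pantry, sauna, terrace]
Visit gallery; enqueue vault → queue [patio, kitchen, chapel, pantry, sauna, terrace, vault]
Visit patio; enqueue closet, parlor → queue [kitchen, chapel, pantry, sauna, terrace, vault, closet, parlor]
Visit kitchen → queue [chapel, pantry, sauna, terrace, vault, closet, parlor]
Visit chapel; enqueue studio → queue [pantry, sauna, terrace, vault, closet, parlor, studio]
Visit pantry; enqueue library, annex → queue [sauna, terrace, vault, closet, parlor, studio, library, annex]
Visit sauna; enqueue office → queue [terrace, vault, closet, parlor, studio, library, annex, office]
Visit terrace; enqueue attic → queue [vault, closet, parlor, studio, library, annex, office, attic]
Visit vault → queue [closet, parlor, studio, library, annex, office, attic]
Visit closet → queue [parlor, studio, library, annex, office, attic]
Visit parlor → queue [studio, library, annex, office, attic]
Visit studio → queue [library, annex, office, attic]
Visit library → queue [annex, office, attic]
Visit annex → queue [office, attic]
Visit office → queue [attic]
Visit attic → queue []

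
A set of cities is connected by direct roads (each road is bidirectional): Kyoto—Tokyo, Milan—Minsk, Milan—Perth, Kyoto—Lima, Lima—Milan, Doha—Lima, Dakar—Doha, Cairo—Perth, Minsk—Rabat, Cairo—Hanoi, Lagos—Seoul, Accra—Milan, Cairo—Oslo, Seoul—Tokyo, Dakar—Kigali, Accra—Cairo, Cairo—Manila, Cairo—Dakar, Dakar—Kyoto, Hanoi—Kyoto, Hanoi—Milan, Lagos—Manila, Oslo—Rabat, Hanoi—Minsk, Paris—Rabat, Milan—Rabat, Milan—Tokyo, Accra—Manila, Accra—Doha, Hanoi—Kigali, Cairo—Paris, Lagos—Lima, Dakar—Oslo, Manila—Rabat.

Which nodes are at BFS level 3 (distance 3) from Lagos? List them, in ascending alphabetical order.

Dakar, Hanoi, Minsk, Oslo, Paris, Perth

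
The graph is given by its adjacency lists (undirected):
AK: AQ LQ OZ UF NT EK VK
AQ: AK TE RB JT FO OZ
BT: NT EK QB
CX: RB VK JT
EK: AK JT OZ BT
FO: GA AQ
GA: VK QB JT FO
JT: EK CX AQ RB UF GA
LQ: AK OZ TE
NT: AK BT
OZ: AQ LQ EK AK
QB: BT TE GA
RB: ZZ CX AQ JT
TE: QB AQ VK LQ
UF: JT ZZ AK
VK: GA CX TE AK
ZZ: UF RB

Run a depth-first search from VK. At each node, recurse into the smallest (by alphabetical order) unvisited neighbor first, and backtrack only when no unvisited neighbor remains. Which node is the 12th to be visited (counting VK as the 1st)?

BT

Visit VK
VK → AK
AK → AQ
AQ → FO
FO → GA
GA → JT
JT → CX
CX → RB
RB → ZZ
ZZ → UF
JT → EK
EK → BT
BT → NT
BT → QB
QB → TE
TE → LQ
LQ → OZ

Visit order: VK, AK, AQ, FO, GA, JT, CX, RB, ZZ, UF, EK, BT, NT, QB, TE, LQ, OZ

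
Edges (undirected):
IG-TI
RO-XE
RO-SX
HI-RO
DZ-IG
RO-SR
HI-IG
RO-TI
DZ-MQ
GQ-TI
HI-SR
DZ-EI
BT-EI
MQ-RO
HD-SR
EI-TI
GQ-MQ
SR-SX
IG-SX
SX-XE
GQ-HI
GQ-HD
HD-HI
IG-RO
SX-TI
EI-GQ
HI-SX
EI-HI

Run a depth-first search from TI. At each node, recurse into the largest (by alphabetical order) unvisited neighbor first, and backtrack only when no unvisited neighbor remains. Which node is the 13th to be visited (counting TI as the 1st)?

BT

Visit TI
TI → SX
SX → XE
XE → RO
RO → SR
SR → HI
HI → IG
IG → DZ
DZ → MQ
MQ → GQ
GQ → HD
GQ → EI
EI → BT

Visit order: TI, SX, XE, RO, SR, HI, IG, DZ, MQ, GQ, HD, EI, BT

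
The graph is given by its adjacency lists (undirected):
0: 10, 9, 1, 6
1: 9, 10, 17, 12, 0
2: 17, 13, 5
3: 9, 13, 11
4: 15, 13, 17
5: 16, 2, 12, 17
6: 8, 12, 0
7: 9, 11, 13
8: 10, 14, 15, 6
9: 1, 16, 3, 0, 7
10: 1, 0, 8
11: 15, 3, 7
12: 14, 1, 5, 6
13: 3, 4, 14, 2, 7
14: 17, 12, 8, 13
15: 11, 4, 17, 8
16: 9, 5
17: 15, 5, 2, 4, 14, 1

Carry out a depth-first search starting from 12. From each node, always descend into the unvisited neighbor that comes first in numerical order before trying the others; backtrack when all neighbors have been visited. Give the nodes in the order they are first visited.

Visit 12
12 → 1
1 → 0
0 → 6
6 → 8
8 → 10
8 → 14
14 → 13
13 → 2
2 → 5
5 → 16
16 → 9
9 → 3
3 → 11
11 → 7
11 → 15
15 → 4
4 → 17

12, 1, 0, 6, 8, 10, 14, 13, 2, 5, 16, 9, 3, 11, 7, 15, 4, 17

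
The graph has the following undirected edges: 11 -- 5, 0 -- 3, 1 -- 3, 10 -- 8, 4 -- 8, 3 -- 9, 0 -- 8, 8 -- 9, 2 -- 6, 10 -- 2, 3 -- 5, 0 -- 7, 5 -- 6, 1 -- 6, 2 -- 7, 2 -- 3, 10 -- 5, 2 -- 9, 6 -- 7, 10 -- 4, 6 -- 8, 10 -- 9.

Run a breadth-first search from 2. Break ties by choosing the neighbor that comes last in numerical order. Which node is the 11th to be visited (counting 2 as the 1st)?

Visit 2; enqueue 10, 9, 7, 6, 3 → queue [10, 9, 7, 6, 3]
Visit 10; enqueue 8, 5, 4 → queue [9, 7, 6, 3, 8, 5, 4]
Visit 9 → queue [7, 6, 3, 8, 5, 4]
Visit 7; enqueue 0 → queue [6, 3, 8, 5, 4, 0]
Visit 6; enqueue 1 → queue [3, 8, 5, 4, 0, 1]
Visit 3 → queue [8, 5, 4, 0, 1]
Visit 8 → queue [5, 4, 0, 1]
Visit 5; enqueue 11 → queue [4, 0, 1, 11]
Visit 4 → queue [0, 1, 11]
Visit 0 → queue [1, 11]
Visit 1 → queue [11]
Visit 11 → queue []

Visit order: 2, 10, 9, 7, 6, 3, 8, 5, 4, 0, 1, 11

1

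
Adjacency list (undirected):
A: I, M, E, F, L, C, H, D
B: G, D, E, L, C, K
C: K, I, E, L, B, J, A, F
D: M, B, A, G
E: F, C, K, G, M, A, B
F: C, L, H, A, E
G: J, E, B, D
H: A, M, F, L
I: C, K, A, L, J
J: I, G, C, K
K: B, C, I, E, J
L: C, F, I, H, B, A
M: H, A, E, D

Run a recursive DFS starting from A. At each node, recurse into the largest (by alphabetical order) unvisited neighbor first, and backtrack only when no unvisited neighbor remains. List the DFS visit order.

Visit A
A → M
M → H
H → L
L → I
I → K
K → J
J → G
G → E
E → F
F → C
C → B
B → D

A, M, H, L, I, K, J, G, E, F, C, B, D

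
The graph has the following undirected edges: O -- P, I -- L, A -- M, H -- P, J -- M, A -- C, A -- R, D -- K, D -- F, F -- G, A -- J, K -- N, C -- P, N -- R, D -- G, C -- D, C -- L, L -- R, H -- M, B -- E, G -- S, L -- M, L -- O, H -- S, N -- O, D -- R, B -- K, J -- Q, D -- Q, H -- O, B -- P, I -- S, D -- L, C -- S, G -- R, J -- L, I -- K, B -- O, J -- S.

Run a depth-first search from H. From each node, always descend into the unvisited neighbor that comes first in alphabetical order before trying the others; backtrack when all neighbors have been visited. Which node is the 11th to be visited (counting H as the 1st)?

K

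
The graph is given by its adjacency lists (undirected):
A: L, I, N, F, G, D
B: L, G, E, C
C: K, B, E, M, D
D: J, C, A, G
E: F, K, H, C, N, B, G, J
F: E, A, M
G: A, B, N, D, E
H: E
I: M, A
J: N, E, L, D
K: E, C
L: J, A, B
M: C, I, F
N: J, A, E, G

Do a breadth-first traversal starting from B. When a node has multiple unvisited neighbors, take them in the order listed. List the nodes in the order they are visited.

B -> L -> G -> E -> C -> J -> A -> N -> D -> F -> K -> H -> M -> I

Visit B; enqueue L, G, E, C → queue [L, G, E, C]
Visit L; enqueue J, A → queue [G, E, C, J, A]
Visit G; enqueue N, D → queue [E, C, J, A, N, D]
Visit E; enqueue F, K, H → queue [C, J, A, N, D, F, K, H]
Visit C; enqueue M → queue [J, A, N, D, F, K, H, M]
Visit J → queue [A, N, D, F, K, H, M]
Visit A; enqueue I → queue [N, D, F, K, H, M, I]
Visit N → queue [D, F, K, H, M, I]
Visit D → queue [F, K, H, M, I]
Visit F → queue [K, H, M, I]
Visit K → queue [H, M, I]
Visit H → queue [M, I]
Visit M → queue [I]
Visit I → queue []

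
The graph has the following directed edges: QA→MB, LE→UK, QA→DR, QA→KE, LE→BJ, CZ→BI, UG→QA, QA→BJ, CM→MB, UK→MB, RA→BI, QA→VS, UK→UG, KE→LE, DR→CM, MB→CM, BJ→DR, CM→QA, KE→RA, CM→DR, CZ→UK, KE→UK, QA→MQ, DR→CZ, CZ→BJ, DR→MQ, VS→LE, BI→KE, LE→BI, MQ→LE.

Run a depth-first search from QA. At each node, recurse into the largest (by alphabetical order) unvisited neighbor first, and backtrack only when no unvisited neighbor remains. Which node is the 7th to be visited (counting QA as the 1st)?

Visit QA
QA → VS
VS → LE
LE → UK
UK → UG
UK → MB
MB → CM
CM → DR
DR → MQ
DR → CZ
CZ → BJ
CZ → BI
BI → KE
KE → RA

Visit order: QA, VS, LE, UK, UG, MB, CM, DR, MQ, CZ, BJ, BI, KE, RA

CM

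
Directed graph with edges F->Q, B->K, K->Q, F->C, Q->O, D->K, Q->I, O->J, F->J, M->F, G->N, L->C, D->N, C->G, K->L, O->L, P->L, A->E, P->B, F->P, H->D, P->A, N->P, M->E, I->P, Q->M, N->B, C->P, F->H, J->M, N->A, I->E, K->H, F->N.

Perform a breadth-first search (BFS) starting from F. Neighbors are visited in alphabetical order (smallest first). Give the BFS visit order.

Visit F; enqueue C, H, J, N, P, Q → queue [C, H, J, N, P, Q]
Visit C; enqueue G → queue [H, J, N, P, Q, G]
Visit H; enqueue D → queue [J, N, P, Q, G, D]
Visit J; enqueue M → queue [N, P, Q, G, D, M]
Visit N; enqueue A, B → queue [P, Q, G, D, M, A, B]
Visit P; enqueue L → queue [Q, G, D, M, A, B, L]
Visit Q; enqueue I, O → queue [G, D, M, A, B, L, I, O]
Visit G → queue [D, M, A, B, L, I, O]
Visit D; enqueue K → queue [M, A, B, L, I, O, K]
Visit M; enqueue E → queue [A, B, L, I, O, K, E]
Visit A → queue [B, L, I, O, K, E]
Visit B → queue [L, I, O, K, E]
Visit L → queue [I, O, K, E]
Visit I → queue [O, K, E]
Visit O → queue [K, E]
Visit K → queue [E]
Visit E → queue []

F, C, H, J, N, P, Q, G, D, M, A, B, L, I, O, K, E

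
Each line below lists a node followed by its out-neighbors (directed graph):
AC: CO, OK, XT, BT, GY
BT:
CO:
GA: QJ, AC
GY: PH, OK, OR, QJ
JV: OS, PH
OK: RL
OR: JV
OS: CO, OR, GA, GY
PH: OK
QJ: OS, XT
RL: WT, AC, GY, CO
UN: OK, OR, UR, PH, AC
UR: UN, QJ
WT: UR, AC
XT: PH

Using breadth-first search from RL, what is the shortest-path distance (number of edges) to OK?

2

Level 0: RL
Level 1: AC, CO, GY, WT
Level 2: BT, OK, OR, PH, QJ, UR, XT
Level 3: JV, OS, UN
Level 4: GA
OK first appears at level 2.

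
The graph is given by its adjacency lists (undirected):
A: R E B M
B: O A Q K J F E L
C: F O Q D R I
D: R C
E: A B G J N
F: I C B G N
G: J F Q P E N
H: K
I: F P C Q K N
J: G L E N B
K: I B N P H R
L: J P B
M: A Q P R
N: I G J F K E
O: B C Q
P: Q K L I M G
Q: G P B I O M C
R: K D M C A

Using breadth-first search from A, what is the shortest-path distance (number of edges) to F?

Level 0: A
Level 1: B, E, M, R
Level 2: C, D, F, G, J, K, L, N, O, P, Q
Level 3: H, I
F first appears at level 2.

2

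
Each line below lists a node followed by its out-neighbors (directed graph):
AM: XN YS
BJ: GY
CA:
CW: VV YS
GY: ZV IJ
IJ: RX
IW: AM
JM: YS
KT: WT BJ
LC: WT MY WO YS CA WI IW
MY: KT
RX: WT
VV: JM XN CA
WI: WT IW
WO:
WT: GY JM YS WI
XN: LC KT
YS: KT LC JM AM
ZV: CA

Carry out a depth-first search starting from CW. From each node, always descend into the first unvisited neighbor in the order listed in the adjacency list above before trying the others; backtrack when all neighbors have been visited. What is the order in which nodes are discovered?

Visit CW
CW → VV
VV → JM
JM → YS
YS → KT
KT → WT
WT → GY
GY → ZV
ZV → CA
GY → IJ
IJ → RX
WT → WI
WI → IW
IW → AM
AM → XN
XN → LC
LC → MY
LC → WO
KT → BJ

CW → VV → JM → YS → KT → WT → GY → ZV → CA → IJ → RX → WI → IW → AM → XN → LC → MY → WO → BJ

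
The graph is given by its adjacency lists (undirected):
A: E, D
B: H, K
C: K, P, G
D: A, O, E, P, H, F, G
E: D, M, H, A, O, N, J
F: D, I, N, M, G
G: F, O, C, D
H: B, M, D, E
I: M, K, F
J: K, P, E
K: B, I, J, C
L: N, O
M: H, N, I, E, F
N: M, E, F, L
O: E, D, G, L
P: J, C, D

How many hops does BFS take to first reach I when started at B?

2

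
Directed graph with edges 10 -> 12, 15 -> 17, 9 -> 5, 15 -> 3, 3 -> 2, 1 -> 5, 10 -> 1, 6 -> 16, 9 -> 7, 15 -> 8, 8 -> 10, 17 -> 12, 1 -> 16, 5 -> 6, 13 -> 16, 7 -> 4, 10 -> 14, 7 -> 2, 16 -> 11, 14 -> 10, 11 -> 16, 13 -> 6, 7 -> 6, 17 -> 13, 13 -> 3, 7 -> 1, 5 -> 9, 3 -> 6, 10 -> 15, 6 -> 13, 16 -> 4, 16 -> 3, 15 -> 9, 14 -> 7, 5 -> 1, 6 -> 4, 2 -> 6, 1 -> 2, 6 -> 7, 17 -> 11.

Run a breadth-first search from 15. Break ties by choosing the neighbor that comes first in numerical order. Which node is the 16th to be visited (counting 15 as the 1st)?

1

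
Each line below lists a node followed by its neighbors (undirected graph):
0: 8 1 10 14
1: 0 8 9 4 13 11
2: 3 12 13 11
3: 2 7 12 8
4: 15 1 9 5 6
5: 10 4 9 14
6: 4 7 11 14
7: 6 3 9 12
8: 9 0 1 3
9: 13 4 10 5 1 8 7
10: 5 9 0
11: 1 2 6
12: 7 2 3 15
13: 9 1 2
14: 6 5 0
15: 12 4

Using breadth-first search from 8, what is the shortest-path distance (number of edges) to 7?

2

Level 0: 8
Level 1: 0, 1, 3, 9
Level 2: 2, 4, 5, 7, 10, 11, 12, 13, 14
Level 3: 6, 15
7 first appears at level 2.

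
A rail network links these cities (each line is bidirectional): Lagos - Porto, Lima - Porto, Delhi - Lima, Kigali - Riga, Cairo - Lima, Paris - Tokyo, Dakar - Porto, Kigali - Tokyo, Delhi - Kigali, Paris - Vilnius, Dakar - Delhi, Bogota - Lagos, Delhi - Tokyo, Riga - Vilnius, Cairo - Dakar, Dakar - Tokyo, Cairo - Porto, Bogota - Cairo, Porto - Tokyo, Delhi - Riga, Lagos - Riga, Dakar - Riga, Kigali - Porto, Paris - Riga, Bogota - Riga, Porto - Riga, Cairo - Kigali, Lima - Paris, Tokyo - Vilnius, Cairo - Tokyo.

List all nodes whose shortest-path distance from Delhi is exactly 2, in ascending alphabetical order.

Bogota, Cairo, Lagos, Paris, Porto, Vilnius

Level 0: Delhi
Level 1: Dakar, Kigali, Lima, Riga, Tokyo
Level 2: Bogota, Cairo, Lagos, Paris, Porto, Vilnius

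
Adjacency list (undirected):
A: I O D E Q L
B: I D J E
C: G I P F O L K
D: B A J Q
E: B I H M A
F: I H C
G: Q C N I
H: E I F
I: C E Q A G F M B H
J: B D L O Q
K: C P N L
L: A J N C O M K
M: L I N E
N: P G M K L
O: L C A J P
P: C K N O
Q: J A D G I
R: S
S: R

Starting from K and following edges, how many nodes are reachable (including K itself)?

BFS from K visits: K, C, L, N, P, F, G, I, O, A, J, M, H, Q, B, E, D
Reachable nodes: 17 of 19 total.

17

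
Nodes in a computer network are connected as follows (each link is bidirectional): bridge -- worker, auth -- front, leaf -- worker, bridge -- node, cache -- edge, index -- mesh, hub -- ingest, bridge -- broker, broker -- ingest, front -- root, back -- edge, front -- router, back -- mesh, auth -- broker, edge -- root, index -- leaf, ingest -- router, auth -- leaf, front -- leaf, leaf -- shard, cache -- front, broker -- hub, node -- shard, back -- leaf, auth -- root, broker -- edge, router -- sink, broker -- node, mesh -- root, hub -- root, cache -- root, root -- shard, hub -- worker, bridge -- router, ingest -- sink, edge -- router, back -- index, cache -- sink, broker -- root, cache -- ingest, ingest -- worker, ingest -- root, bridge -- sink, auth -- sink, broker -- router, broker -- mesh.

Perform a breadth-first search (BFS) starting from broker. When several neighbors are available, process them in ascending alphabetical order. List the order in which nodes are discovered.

broker → auth → bridge → edge → hub → ingest → mesh → node → root → router → front → leaf → sink → worker → back → cache → index → shard

Visit broker; enqueue auth, bridge, edge, hub, ingest, mesh, node, root, router → queue [auth, bridge, edge, hub, ingest, mesh, node, root, router]
Visit auth; enqueue front, leaf, sink → queue [bridge, edge, hub, ingest, mesh, node, root, router, front, leaf, sink]
Visit bridge; enqueue worker → queue [edge, hub, ingest, mesh, node, root, router, front, leaf, sink, worker]
Visit edge; enqueue back, cache → queue [hub, ingest, mesh, node, root, router, front, leaf, sink, worker, back, cache]
Visit hub → queue [ingest, mesh, node, root, router, front, leaf, sink, worker, back, cache]
Visit ingest → queue [mesh, node, root, router, front, leaf, sink, worker, back, cache]
Visit mesh; enqueue index → queue [node, root, router, front, leaf, sink, worker, back, cache, index]
Visit node; enqueue shard → queue [root, router, front, leaf, sink, worker, back, cache, index, shard]
Visit root → queue [router, front, leaf, sink, worker, back, cache, index, shard]
Visit router → queue [front, leaf, sink, worker, back, cache, index, shard]
Visit front → queue [leaf, sink, worker, back, cache, index, shard]
Visit leaf → queue [sink, worker, back, cache, index, shard]
Visit sink → queue [worker, back, cache, index, shard]
Visit worker → queue [back, cache, index, shard]
Visit back → queue [cache, index, shard]
Visit cache → queue [index, shard]
Visit index → queue [shard]
Visit shard → queue []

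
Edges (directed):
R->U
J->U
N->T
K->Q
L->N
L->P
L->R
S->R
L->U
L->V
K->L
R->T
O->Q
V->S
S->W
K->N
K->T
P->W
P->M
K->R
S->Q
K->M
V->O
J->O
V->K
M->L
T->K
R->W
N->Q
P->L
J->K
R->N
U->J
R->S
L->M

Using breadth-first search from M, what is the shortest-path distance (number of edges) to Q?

Level 0: M
Level 1: L
Level 2: N, P, R, U, V
Level 3: J, K, O, Q, S, T, W
Q first appears at level 3.

3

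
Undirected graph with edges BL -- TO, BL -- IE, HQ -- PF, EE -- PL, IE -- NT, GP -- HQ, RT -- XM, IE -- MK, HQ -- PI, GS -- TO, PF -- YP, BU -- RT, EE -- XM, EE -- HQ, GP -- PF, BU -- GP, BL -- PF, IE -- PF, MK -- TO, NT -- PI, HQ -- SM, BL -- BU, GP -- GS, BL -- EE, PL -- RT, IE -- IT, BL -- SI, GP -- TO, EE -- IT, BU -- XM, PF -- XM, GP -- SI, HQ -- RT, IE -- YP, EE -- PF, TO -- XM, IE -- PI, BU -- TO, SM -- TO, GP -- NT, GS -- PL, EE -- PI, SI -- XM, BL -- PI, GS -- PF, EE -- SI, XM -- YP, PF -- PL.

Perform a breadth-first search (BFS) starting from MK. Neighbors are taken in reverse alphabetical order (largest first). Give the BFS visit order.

Visit MK; enqueue TO, IE → queue [TO, IE]
Visit TO; enqueue XM, SM, GS, GP, BU, BL → queue [IE, XM, SM, GS, GP, BU, BL]
Visit IE; enqueue YP, PI, PF, NT, IT → queue [XM, SM, GS, GP, BU, BL, YP, PI, PF, NT, IT]
Visit XM; enqueue SI, RT, EE → queue [SM, GS, GP, BU, BL, YP, PI, PF, NT, IT, SI, RT, EE]
Visit SM; enqueue HQ → queue [GS, GP, BU, BL, YP, PI, PF, NT, IT, SI, RT, EE, HQ]
Visit GS; enqueue PL → queue [GP, BU, BL, YP, PI, PF, NT, IT, SI, RT, EE, HQ, PL]
Visit GP → queue [BU, BL, YP, PI, PF, NT, IT, SI, RT, EE, HQ, PL]
Visit BU → queue [BL, YP, PI, PF, NT, IT, SI, RT, EE, HQ, PL]
Visit BL → queue [YP, PI, PF, NT, IT, SI, RT, EE, HQ, PL]
Visit YP → queue [PI, PF, NT, IT, SI, RT, EE, HQ, PL]
Visit PI → queue [PF, NT, IT, SI, RT, EE, HQ, PL]
Visit PF → queue [NT, IT, SI, RT, EE, HQ, PL]
Visit NT → queue [IT, SI, RT, EE, HQ, PL]
Visit IT → queue [SI, RT, EE, HQ, PL]
Visit SI → queue [RT, EE, HQ, PL]
Visit RT → queue [EE, HQ, PL]
Visit EE → queue [HQ, PL]
Visit HQ → queue [PL]
Visit PL → queue []

MK, TO, IE, XM, SM, GS, GP, BU, BL, YP, PI, PF, NT, IT, SI, RT, EE, HQ, PL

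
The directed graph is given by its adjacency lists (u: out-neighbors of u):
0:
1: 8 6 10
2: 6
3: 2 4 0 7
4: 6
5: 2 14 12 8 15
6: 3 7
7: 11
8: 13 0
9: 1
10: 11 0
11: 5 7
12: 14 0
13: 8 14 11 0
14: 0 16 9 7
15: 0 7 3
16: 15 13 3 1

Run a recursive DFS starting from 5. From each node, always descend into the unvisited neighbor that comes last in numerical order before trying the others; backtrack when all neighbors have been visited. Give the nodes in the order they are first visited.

Visit 5
5 → 15
15 → 7
7 → 11
15 → 3
3 → 4
4 → 6
3 → 2
3 → 0
5 → 14
14 → 16
16 → 13
13 → 8
16 → 1
1 → 10
14 → 9
5 → 12

5 → 15 → 7 → 11 → 3 → 4 → 6 → 2 → 0 → 14 → 16 → 13 → 8 → 1 → 10 → 9 → 12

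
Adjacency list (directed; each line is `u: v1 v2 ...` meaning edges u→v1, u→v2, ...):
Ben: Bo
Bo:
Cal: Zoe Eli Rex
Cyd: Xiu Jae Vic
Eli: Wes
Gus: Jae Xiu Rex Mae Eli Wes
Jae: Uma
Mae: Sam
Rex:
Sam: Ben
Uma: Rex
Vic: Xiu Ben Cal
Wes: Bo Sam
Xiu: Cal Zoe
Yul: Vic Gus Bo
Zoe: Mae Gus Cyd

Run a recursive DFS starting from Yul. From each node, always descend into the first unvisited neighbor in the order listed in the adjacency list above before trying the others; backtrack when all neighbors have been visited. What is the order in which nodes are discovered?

Yul Vic Xiu Cal Zoe Mae Sam Ben Bo Gus Jae Uma Rex Eli Wes Cyd

Visit Yul
Yul → Vic
Vic → Xiu
Xiu → Cal
Cal → Zoe
Zoe → Mae
Mae → Sam
Sam → Ben
Ben → Bo
Zoe → Gus
Gus → Jae
Jae → Uma
Uma → Rex
Gus → Eli
Eli → Wes
Zoe → Cyd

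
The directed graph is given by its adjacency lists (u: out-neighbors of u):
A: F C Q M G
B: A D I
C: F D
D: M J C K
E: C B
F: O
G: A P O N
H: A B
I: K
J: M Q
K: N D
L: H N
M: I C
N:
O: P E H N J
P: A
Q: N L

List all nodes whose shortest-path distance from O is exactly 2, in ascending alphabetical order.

A, B, C, M, Q

Level 0: O
Level 1: E, H, J, N, P
Level 2: A, B, C, M, Q
Level 3: D, F, G, I, L
Level 4: K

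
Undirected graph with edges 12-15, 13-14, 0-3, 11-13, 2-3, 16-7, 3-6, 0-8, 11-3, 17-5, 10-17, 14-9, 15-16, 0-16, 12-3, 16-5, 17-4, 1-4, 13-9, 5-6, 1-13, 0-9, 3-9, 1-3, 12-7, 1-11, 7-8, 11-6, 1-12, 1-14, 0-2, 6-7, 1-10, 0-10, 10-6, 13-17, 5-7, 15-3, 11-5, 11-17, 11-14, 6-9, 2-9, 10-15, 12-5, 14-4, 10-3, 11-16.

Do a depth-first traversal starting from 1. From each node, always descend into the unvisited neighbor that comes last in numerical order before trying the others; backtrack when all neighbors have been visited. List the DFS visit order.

1 → 14 → 13 → 17 → 11 → 16 → 15 → 12 → 7 → 8 → 0 → 10 → 6 → 9 → 3 → 2 → 5 → 4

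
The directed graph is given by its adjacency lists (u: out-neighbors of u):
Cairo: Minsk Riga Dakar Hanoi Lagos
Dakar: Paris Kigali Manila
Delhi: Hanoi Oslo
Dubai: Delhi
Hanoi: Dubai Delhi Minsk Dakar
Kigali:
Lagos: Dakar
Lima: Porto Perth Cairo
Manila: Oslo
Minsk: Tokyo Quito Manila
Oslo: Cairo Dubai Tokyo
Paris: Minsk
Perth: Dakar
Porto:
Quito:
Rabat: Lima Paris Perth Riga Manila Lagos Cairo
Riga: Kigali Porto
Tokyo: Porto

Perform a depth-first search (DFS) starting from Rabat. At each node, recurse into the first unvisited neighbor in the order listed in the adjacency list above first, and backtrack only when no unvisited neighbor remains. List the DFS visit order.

Visit Rabat
Rabat → Lima
Lima → Porto
Lima → Perth
Perth → Dakar
Dakar → Paris
Paris → Minsk
Minsk → Tokyo
Minsk → Quito
Minsk → Manila
Manila → Oslo
Oslo → Cairo
Cairo → Riga
Riga → Kigali
Cairo → Hanoi
Hanoi → Dubai
Dubai → Delhi
Cairo → Lagos

Rabat, Lima, Porto, Perth, Dakar, Paris, Minsk, Tokyo, Quito, Manila, Oslo, Cairo, Riga, Kigali, Hanoi, Dubai, Delhi, Lagos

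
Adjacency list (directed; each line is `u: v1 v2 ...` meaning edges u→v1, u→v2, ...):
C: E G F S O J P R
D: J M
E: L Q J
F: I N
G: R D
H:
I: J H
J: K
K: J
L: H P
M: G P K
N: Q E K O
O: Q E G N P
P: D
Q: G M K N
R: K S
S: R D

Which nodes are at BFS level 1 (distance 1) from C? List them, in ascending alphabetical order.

E, F, G, J, O, P, R, S

Level 0: C
Level 1: E, F, G, J, O, P, R, S
Level 2: D, I, K, L, N, Q
Level 3: H, M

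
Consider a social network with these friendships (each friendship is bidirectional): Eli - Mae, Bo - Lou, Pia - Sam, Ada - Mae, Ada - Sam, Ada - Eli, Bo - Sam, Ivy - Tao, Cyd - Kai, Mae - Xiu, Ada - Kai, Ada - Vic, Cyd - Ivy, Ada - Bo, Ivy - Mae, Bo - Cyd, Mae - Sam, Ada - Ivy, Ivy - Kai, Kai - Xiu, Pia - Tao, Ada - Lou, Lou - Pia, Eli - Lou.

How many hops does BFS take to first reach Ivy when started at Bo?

Level 0: Bo
Level 1: Ada, Cyd, Lou, Sam
Level 2: Eli, Ivy, Kai, Mae, Pia, Vic
Level 3: Tao, Xiu
Ivy first appears at level 2.

2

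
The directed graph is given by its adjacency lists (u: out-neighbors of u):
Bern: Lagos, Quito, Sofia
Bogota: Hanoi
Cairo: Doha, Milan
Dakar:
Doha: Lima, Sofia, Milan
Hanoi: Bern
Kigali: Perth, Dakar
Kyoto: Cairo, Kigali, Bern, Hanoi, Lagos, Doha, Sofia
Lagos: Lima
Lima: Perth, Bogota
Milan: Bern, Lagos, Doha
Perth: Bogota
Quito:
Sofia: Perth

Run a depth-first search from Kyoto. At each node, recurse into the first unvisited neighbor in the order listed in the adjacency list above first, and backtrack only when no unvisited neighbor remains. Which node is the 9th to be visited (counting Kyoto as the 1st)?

Lagos

Visit Kyoto
Kyoto → Cairo
Cairo → Doha
Doha → Lima
Lima → Perth
Perth → Bogota
Bogota → Hanoi
Hanoi → Bern
Bern → Lagos
Bern → Quito
Bern → Sofia
Doha → Milan
Kyoto → Kigali
Kigali → Dakar

Visit order: Kyoto, Cairo, Doha, Lima, Perth, Bogota, Hanoi, Bern, Lagos, Quito, Sofia, Milan, Kigali, Dakar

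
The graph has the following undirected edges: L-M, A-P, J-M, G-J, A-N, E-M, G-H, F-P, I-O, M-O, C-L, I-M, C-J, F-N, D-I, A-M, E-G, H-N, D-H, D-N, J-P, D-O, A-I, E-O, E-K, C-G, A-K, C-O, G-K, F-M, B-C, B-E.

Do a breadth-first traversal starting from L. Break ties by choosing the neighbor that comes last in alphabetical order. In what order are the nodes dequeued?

Visit L; enqueue M, C → queue [M, C]
Visit M; enqueue O, J, I, F, E, A → queue [C, O, J, I, F, E, A]
Visit C; enqueue G, B → queue [O, J, I, F, E, A, G, B]
Visit O; enqueue D → queue [J, I, F, E, A, G, B, D]
Visit J; enqueue P → queue [I, F, E, A, G, B, D, P]
Visit I → queue [F, E, A, G, B, D, P]
Visit F; enqueue N → queue [E, A, G, B, D, P, N]
Visit E; enqueue K → queue [A, G, B, D, P, N, K]
Visit A → queue [G, B, D, P, N, K]
Visit G; enqueue H → queue [B, D, P, N, K, H]
Visit B → queue [D, P, N, K, H]
Visit D → queue [P, N, K, H]
Visit P → queue [N, K, H]
Visit N → queue [K, H]
Visit K → queue [H]
Visit H → queue []

L, M, C, O, J, I, F, E, A, G, B, D, P, N, K, H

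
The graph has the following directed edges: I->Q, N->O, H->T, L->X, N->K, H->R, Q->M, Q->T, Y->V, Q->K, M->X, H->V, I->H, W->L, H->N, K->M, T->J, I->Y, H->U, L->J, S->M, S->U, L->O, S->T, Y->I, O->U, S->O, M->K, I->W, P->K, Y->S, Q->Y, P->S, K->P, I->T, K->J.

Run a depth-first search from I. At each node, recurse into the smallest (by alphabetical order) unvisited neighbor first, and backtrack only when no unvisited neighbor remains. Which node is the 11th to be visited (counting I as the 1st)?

U

Visit I
I → H
H → N
N → K
K → J
K → M
M → X
K → P
P → S
S → O
O → U
S → T
H → R
H → V
I → Q
Q → Y
I → W
W → L

Visit order: I, H, N, K, J, M, X, P, S, O, U, T, R, V, Q, Y, W, L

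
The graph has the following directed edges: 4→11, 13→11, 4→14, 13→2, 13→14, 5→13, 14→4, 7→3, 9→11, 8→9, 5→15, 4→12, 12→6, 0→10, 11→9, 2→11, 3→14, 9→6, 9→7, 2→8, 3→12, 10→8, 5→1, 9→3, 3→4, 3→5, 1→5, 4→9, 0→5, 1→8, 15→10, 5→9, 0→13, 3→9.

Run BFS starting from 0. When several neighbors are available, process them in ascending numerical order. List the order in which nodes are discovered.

0, 5, 10, 13, 1, 9, 15, 8, 2, 11, 14, 3, 6, 7, 4, 12

Visit 0; enqueue 5, 10, 13 → queue [5, 10, 13]
Visit 5; enqueue 1, 9, 15 → queue [10, 13, 1, 9, 15]
Visit 10; enqueue 8 → queue [13, 1, 9, 15, 8]
Visit 13; enqueue 2, 11, 14 → queue [1, 9, 15, 8, 2, 11, 14]
Visit 1 → queue [9, 15, 8, 2, 11, 14]
Visit 9; enqueue 3, 6, 7 → queue [15, 8, 2, 11, 14, 3, 6, 7]
Visit 15 → queue [8, 2, 11, 14, 3, 6, 7]
Visit 8 → queue [2, 11, 14, 3, 6, 7]
Visit 2 → queue [11, 14, 3, 6, 7]
Visit 11 → queue [14, 3, 6, 7]
Visit 14; enqueue 4 → queue [3, 6, 7, 4]
Visit 3; enqueue 12 → queue [6, 7, 4, 12]
Visit 6 → queue [7, 4, 12]
Visit 7 → queue [4, 12]
Visit 4 → queue [12]
Visit 12 → queue []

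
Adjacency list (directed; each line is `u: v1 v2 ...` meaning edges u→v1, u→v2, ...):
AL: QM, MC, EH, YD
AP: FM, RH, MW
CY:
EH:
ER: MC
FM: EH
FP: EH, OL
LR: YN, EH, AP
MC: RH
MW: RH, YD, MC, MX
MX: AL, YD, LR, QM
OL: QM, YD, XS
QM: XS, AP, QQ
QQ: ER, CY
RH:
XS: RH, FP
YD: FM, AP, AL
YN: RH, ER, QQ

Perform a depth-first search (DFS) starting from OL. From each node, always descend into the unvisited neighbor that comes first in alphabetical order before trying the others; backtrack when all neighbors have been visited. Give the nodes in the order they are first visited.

Visit OL
OL → QM
QM → AP
AP → FM
FM → EH
AP → MW
MW → MC
MC → RH
MW → MX
MX → AL
AL → YD
MX → LR
LR → YN
YN → ER
YN → QQ
QQ → CY
QM → XS
XS → FP

OL QM AP FM EH MW MC RH MX AL YD LR YN ER QQ CY XS FP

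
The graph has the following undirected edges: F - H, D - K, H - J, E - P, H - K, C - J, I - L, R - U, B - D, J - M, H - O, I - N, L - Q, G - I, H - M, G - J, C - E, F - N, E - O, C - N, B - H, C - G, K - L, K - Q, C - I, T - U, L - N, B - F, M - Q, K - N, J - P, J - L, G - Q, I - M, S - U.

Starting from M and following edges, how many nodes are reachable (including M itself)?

BFS from M visits: M, H, I, J, Q, B, F, K, O, C, G, L, N, P, D, E
Reachable nodes: 16 of 20 total.

16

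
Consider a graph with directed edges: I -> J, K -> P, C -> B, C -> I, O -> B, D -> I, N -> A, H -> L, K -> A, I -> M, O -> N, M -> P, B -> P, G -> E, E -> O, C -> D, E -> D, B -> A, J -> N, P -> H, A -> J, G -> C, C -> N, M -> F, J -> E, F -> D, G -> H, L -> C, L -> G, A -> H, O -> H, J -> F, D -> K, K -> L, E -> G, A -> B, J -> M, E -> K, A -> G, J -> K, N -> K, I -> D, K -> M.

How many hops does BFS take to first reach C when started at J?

Level 0: J
Level 1: E, F, K, M, N
Level 2: A, D, G, L, O, P
Level 3: B, C, H, I
C first appears at level 3.

3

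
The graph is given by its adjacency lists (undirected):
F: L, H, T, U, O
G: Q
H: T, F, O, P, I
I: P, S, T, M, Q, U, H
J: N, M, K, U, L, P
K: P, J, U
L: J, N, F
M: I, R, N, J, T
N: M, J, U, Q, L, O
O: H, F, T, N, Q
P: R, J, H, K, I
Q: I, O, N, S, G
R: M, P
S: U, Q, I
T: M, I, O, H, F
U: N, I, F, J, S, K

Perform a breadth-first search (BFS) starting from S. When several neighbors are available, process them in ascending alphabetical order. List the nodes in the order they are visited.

S → I → Q → U → H → M → P → T → G → N → O → F → J → K → R → L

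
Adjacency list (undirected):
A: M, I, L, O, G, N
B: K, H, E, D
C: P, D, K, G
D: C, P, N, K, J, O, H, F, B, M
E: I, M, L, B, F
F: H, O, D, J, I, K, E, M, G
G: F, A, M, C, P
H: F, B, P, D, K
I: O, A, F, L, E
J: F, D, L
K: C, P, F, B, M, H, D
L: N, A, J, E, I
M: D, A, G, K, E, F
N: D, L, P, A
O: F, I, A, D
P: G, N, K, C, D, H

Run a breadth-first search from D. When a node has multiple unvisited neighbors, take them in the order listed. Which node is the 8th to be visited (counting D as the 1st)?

H

Visit D; enqueue C, P, N, K, J, O, H, F, B, M → queue [C, P, N, K, J, O, H, F, B, M]
Visit C; enqueue G → queue [P, N, K, J, O, H, F, B, M, G]
Visit P → queue [N, K, J, O, H, F, B, M, G]
Visit N; enqueue L, A → queue [K, J, O, H, F, B, M, G, L, A]
Visit K → queue [J, O, H, F, B, M, G, L, A]
Visit J → queue [O, H, F, B, M, G, L, A]
Visit O; enqueue I → queue [H, F, B, M, G, L, A, I]
Visit H → queue [F, B, M, G, L, A, I]
Visit F; enqueue E → queue [B, M, G, L, A, I, E]
Visit B → queue [M, G, L, A, I, E]
Visit M → queue [G, L, A, I, E]
Visit G → queue [L, A, I, E]
Visit L → queue [A, I, E]
Visit A → queue [I, E]
Visit I → queue [E]
Visit E → queue []

Visit order: D, C, P, N, K, J, O, H, F, B, M, G, L, A, I, E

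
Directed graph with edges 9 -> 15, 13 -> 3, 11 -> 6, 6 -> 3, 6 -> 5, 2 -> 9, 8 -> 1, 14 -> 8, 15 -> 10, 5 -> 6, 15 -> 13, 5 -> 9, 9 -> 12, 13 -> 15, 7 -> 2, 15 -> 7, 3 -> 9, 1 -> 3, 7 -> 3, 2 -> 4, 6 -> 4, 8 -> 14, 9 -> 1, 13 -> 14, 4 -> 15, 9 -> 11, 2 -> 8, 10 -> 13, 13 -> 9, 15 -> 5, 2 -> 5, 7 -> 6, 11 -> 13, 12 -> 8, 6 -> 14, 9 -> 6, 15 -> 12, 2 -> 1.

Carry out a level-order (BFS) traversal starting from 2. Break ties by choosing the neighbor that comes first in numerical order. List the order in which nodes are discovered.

Visit 2; enqueue 1, 4, 5, 8, 9 → queue [1, 4, 5, 8, 9]
Visit 1; enqueue 3 → queue [4, 5, 8, 9, 3]
Visit 4; enqueue 15 → queue [5, 8, 9, 3, 15]
Visit 5; enqueue 6 → queue [8, 9, 3, 15, 6]
Visit 8; enqueue 14 → queue [9, 3, 15, 6, 14]
Visit 9; enqueue 11, 12 → queue [3, 15, 6, 14, 11, 12]
Visit 3 → queue [15, 6, 14, 11, 12]
Visit 15; enqueue 7, 10, 13 → queue [6, 14, 11, 12, 7, 10, 13]
Visit 6 → queue [14, 11, 12, 7, 10, 13]
Visit 14 → queue [11, 12, 7, 10, 13]
Visit 11 → queue [12, 7, 10, 13]
Visit 12 → queue [7, 10, 13]
Visit 7 → queue [10, 13]
Visit 10 → queue [13]
Visit 13 → queue []

2 → 1 → 4 → 5 → 8 → 9 → 3 → 15 → 6 → 14 → 11 → 12 → 7 → 10 → 13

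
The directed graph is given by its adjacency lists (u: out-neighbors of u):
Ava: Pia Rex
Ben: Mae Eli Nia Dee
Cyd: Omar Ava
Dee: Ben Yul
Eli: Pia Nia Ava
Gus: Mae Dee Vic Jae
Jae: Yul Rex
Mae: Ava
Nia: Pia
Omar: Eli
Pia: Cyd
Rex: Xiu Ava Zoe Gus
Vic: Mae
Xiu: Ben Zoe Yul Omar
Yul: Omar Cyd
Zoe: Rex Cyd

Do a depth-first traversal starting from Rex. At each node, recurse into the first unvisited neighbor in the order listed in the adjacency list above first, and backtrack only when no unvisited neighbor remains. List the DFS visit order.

Visit Rex
Rex → Xiu
Xiu → Ben
Ben → Mae
Mae → Ava
Ava → Pia
Pia → Cyd
Cyd → Omar
Omar → Eli
Eli → Nia
Ben → Dee
Dee → Yul
Xiu → Zoe
Rex → Gus
Gus → Vic
Gus → Jae

Rex -> Xiu -> Ben -> Mae -> Ava -> Pia -> Cyd -> Omar -> Eli -> Nia -> Dee -> Yul -> Zoe -> Gus -> Vic -> Jae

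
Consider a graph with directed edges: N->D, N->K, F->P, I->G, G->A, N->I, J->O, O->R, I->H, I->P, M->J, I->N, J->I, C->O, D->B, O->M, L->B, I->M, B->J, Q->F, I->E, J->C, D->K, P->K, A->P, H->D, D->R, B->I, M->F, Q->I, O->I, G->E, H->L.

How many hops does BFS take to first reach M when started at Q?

Level 0: Q
Level 1: F, I
Level 2: E, G, H, M, N, P
Level 3: A, D, J, K, L
Level 4: B, C, O, R
M first appears at level 2.

2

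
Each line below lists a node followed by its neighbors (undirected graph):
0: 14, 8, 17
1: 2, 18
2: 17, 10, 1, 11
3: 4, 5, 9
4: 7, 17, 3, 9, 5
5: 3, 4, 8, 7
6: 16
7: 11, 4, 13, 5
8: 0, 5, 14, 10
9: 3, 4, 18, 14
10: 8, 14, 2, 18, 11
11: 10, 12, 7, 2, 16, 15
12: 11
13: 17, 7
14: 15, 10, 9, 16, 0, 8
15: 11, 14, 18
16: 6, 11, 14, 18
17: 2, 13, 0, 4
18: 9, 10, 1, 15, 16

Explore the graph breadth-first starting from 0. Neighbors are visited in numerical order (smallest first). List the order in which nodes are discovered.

Visit 0; enqueue 8, 14, 17 → queue [8, 14, 17]
Visit 8; enqueue 5, 10 → queue [14, 17, 5, 10]
Visit 14; enqueue 9, 15, 16 → queue [17, 5, 10, 9, 15, 16]
Visit 17; enqueue 2, 4, 13 → queue [5, 10, 9, 15, 16, 2, 4, 13]
Visit 5; enqueue 3, 7 → queue [10, 9, 15, 16, 2, 4, 13, 3, 7]
Visit 10; enqueue 11, 18 → queue [9, 15, 16, 2, 4, 13, 3, 7, 11, 18]
Visit 9 → queue [15, 16, 2, 4, 13, 3, 7, 11, 18]
Visit 15 → queue [16, 2, 4, 13, 3, 7, 11, 18]
Visit 16; enqueue 6 → queue [2, 4, 13, 3, 7, 11, 18, 6]
Visit 2; enqueue 1 → queue [4, 13, 3, 7, 11, 18, 6, 1]
Visit 4 → queue [13, 3, 7, 11, 18, 6, 1]
Visit 13 → queue [3, 7, 11, 18, 6, 1]
Visit 3 → queue [7, 11, 18, 6, 1]
Visit 7 → queue [11, 18, 6, 1]
Visit 11; enqueue 12 → queue [18, 6, 1, 12]
Visit 18 → queue [6, 1, 12]
Visit 6 → queue [1, 12]
Visit 1 → queue [12]
Visit 12 → queue []

0 -> 8 -> 14 -> 17 -> 5 -> 10 -> 9 -> 15 -> 16 -> 2 -> 4 -> 13 -> 3 -> 7 -> 11 -> 18 -> 6 -> 1 -> 12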